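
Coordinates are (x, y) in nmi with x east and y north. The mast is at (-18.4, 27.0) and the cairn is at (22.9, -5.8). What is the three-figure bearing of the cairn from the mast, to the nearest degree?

Δeast = 22.9 − -18.4 = 41.30; Δnorth = -5.8 − 27.0 = -32.80.
Bearing = atan2(Δeast, Δnorth) mod 360° = 128.46° ≈ 128°.

128°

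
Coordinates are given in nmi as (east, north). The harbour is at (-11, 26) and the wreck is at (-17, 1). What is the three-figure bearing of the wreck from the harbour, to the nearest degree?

Δeast = -17 − -11 = -6.00; Δnorth = 1 − 26 = -25.00.
Bearing = atan2(Δeast, Δnorth) mod 360° = 193.50° ≈ 193°.

193°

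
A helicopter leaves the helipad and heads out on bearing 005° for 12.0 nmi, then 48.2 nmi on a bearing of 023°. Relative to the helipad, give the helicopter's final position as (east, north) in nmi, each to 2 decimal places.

Leg 1 (005°, 12.0 nmi): east 12.0 sin 5° = 1.05, north 12.0 cos 5° = 11.95
Leg 2 (023°, 48.2 nmi): east 48.2 sin 23° = 18.83, north 48.2 cos 23° = 44.37
Summing: 19.88 nmi east, 56.32 nmi north → (19.88, 56.32).

(19.88, 56.32)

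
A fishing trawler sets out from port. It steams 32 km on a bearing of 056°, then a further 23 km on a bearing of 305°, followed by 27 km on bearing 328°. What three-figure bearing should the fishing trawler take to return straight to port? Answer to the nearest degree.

173°

Leg 1 (056°, 32 km): east 32 sin 56° = 26.53, north 32 cos 56° = 17.89
Leg 2 (305°, 23 km): east 23 sin 305° = -18.84, north 23 cos 305° = 13.19
Leg 3 (328°, 27 km): east 27 sin 328° = -14.31, north 27 cos 328° = 22.90
Net displacement: -6.62 east, 53.98 north. Direction back to start is (6.62, -53.98): bearing = atan2(6.62, -53.98) mod 360° = 173.01° ≈ 173°.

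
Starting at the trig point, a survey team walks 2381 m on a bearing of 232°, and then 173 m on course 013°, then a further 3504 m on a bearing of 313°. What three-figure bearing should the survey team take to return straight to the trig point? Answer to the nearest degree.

Leg 1 (232°, 2381 m): east 2381 sin 232° = -1876.25, north 2381 cos 232° = -1465.89
Leg 2 (013°, 173 m): east 173 sin 13° = 38.92, north 173 cos 13° = 168.57
Leg 3 (313°, 3504 m): east 3504 sin 313° = -2562.66, north 3504 cos 313° = 2389.72
Net displacement: -4400.00 east, 1092.40 north. Direction back to start is (4400.00, -1092.40): bearing = atan2(4400.00, -1092.40) mod 360° = 103.94° ≈ 104°.

104°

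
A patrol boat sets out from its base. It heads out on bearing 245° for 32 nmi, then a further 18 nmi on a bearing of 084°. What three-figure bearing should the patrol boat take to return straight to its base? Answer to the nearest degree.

Leg 1 (245°, 32 nmi): east 32 sin 245° = -29.00, north 32 cos 245° = -13.52
Leg 2 (084°, 18 nmi): east 18 sin 84° = 17.90, north 18 cos 84° = 1.88
Net displacement: -11.10 east, -11.64 north. Direction back to start is (11.10, 11.64): bearing = atan2(11.10, 11.64) mod 360° = 43.64° ≈ 044°.

044°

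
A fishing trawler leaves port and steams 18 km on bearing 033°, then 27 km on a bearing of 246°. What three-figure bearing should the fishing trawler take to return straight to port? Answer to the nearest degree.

105°

Leg 1 (033°, 18 km): east 18 sin 33° = 9.80, north 18 cos 33° = 15.10
Leg 2 (246°, 27 km): east 27 sin 246° = -24.67, north 27 cos 246° = -10.98
Net displacement: -14.86 east, 4.11 north. Direction back to start is (14.86, -4.11): bearing = atan2(14.86, -4.11) mod 360° = 105.47° ≈ 105°.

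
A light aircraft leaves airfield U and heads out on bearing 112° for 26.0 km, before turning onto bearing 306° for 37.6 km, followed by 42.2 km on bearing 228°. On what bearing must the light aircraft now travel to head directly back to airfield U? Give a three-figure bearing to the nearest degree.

067°

Leg 1 (112°, 26.0 km): east 26.0 sin 112° = 24.11, north 26.0 cos 112° = -9.74
Leg 2 (306°, 37.6 km): east 37.6 sin 306° = -30.42, north 37.6 cos 306° = 22.10
Leg 3 (228°, 42.2 km): east 42.2 sin 228° = -31.36, north 42.2 cos 228° = -28.24
Net displacement: -37.67 east, -15.88 north. Direction back to start is (37.67, 15.88): bearing = atan2(37.67, 15.88) mod 360° = 67.15° ≈ 067°.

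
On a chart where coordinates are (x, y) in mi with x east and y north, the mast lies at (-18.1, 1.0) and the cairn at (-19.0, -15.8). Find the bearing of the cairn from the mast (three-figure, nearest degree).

Δeast = -19.0 − -18.1 = -0.90; Δnorth = -15.8 − 1.0 = -16.80.
Bearing = atan2(Δeast, Δnorth) mod 360° = 183.07° ≈ 183°.

183°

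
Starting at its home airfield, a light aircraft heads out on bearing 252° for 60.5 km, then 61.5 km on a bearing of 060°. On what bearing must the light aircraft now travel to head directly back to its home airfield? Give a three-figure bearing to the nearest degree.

160°

Leg 1 (252°, 60.5 km): east 60.5 sin 252° = -57.54, north 60.5 cos 252° = -18.70
Leg 2 (060°, 61.5 km): east 61.5 sin 60° = 53.26, north 61.5 cos 60° = 30.75
Net displacement: -4.28 east, 12.05 north. Direction back to start is (4.28, -12.05): bearing = atan2(4.28, -12.05) mod 360° = 160.46° ≈ 160°.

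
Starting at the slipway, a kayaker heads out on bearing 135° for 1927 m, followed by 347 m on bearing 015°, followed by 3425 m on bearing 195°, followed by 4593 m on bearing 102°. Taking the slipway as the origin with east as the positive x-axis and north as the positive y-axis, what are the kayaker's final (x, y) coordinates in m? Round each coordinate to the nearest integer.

Leg 1 (135°, 1927 m): east 1927 sin 135° = 1362.59, north 1927 cos 135° = -1362.59
Leg 2 (015°, 347 m): east 347 sin 15° = 89.81, north 347 cos 15° = 335.18
Leg 3 (195°, 3425 m): east 3425 sin 195° = -886.46, north 3425 cos 195° = -3308.30
Leg 4 (102°, 4593 m): east 4593 sin 102° = 4492.63, north 4593 cos 102° = -954.94
Summing: 5058.58 m east, -5290.65 m north → (5059, -5291).

(5059, -5291)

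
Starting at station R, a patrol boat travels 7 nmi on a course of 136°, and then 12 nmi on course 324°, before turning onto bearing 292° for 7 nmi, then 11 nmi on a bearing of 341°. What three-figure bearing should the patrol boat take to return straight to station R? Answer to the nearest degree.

145°

Leg 1 (136°, 7 nmi): east 7 sin 136° = 4.86, north 7 cos 136° = -5.04
Leg 2 (324°, 12 nmi): east 12 sin 324° = -7.05, north 12 cos 324° = 9.71
Leg 3 (292°, 7 nmi): east 7 sin 292° = -6.49, north 7 cos 292° = 2.62
Leg 4 (341°, 11 nmi): east 11 sin 341° = -3.58, north 11 cos 341° = 10.40
Net displacement: -12.26 east, 17.70 north. Direction back to start is (12.26, -17.70): bearing = atan2(12.26, -17.70) mod 360° = 145.28° ≈ 145°.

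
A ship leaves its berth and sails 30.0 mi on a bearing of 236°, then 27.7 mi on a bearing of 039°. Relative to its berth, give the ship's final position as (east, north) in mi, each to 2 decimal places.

(-7.44, 4.75)

Leg 1 (236°, 30.0 mi): east 30.0 sin 236° = -24.87, north 30.0 cos 236° = -16.78
Leg 2 (039°, 27.7 mi): east 27.7 sin 39° = 17.43, north 27.7 cos 39° = 21.53
Summing: -7.44 mi east, 4.75 mi north → (-7.44, 4.75).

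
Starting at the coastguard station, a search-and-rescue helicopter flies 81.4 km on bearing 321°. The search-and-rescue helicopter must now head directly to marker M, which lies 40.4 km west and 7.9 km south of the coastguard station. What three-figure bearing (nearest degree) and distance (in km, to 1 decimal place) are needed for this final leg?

Leg 1 (321°, 81.4 km): east 81.4 sin 321° = -51.23, north 81.4 cos 321° = 63.26
Current position: (-51.23, 63.26). Target: (-40.4, -7.9). Remaining: Δeast = 10.83, Δnorth = -71.16.
Bearing = atan2(10.83, -71.16) mod 360° = 171.35°; distance = √((10.83)² + (-71.16)²) = 71.979 km.

171°, 72.0 km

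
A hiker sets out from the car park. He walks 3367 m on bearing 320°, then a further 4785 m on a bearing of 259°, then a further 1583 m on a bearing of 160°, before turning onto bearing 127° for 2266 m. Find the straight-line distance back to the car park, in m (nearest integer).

Leg 1 (320°, 3367 m): east 3367 sin 320° = -2164.27, north 3367 cos 320° = 2579.27
Leg 2 (259°, 4785 m): east 4785 sin 259° = -4697.09, north 4785 cos 259° = -913.02
Leg 3 (160°, 1583 m): east 1583 sin 160° = 541.42, north 1583 cos 160° = -1487.53
Leg 4 (127°, 2266 m): east 2266 sin 127° = 1809.71, north 2266 cos 127° = -1363.71
Net: -4510.23 east, -1185.00 north. Distance = √((-4510.23)² + (-1185.00)²) = 4663.299 m.

4663 m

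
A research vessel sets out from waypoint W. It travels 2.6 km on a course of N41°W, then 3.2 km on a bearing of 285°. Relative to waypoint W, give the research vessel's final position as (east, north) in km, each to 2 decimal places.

(-4.80, 2.79)

Leg 1 (N41°W, 2.6 km): east 2.6 sin 319° = -1.71, north 2.6 cos 319° = 1.96
Leg 2 (285°, 3.2 km): east 3.2 sin 285° = -3.09, north 3.2 cos 285° = 0.83
Summing: -4.80 km east, 2.79 km north → (-4.80, 2.79).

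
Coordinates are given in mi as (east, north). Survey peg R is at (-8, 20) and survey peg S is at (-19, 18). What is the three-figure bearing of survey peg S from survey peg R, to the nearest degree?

Δeast = -19 − -8 = -11.00; Δnorth = 18 − 20 = -2.00.
Bearing = atan2(Δeast, Δnorth) mod 360° = 259.70° ≈ 260°.

260°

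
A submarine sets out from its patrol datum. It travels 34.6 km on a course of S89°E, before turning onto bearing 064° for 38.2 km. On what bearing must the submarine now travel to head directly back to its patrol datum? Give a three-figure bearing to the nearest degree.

Leg 1 (S89°E, 34.6 km): east 34.6 sin 91° = 34.59, north 34.6 cos 91° = -0.60
Leg 2 (064°, 38.2 km): east 38.2 sin 64° = 34.33, north 38.2 cos 64° = 16.75
Net displacement: 68.93 east, 16.14 north. Direction back to start is (-68.93, -16.14): bearing = atan2(-68.93, -16.14) mod 360° = 256.82° ≈ 257°.

257°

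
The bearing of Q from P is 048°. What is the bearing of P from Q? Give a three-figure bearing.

228°

Back-bearing = 048° + 180° = 228°.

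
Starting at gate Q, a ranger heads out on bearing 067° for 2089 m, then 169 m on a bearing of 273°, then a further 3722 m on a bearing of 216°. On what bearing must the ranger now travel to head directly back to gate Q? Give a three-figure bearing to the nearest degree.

011°

Leg 1 (067°, 2089 m): east 2089 sin 67° = 1922.93, north 2089 cos 67° = 816.24
Leg 2 (273°, 169 m): east 169 sin 273° = -168.77, north 169 cos 273° = 8.84
Leg 3 (216°, 3722 m): east 3722 sin 216° = -2187.74, north 3722 cos 216° = -3011.16
Net displacement: -433.57 east, -2186.08 north. Direction back to start is (433.57, 2186.08): bearing = atan2(433.57, 2186.08) mod 360° = 11.22° ≈ 011°.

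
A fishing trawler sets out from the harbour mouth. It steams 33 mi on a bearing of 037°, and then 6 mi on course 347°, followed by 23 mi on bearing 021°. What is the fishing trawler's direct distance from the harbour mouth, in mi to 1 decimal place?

60.0 mi

Leg 1 (037°, 33 mi): east 33 sin 37° = 19.86, north 33 cos 37° = 26.35
Leg 2 (347°, 6 mi): east 6 sin 347° = -1.35, north 6 cos 347° = 5.85
Leg 3 (021°, 23 mi): east 23 sin 21° = 8.24, north 23 cos 21° = 21.47
Net: 26.75 east, 53.67 north. Distance = √((26.75)² + (53.67)²) = 59.971 mi.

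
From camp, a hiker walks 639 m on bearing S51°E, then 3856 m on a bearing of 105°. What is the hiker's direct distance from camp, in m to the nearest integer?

Leg 1 (S51°E, 639 m): east 639 sin 129° = 496.60, north 639 cos 129° = -402.14
Leg 2 (105°, 3856 m): east 3856 sin 105° = 3724.61, north 3856 cos 105° = -998.01
Net: 4221.21 east, -1400.14 north. Distance = √((4221.21)² + (-1400.14)²) = 4447.356 m.

4447 m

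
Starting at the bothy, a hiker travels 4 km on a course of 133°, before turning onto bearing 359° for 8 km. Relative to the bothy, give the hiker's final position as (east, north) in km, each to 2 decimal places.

(2.79, 5.27)

Leg 1 (133°, 4 km): east 4 sin 133° = 2.93, north 4 cos 133° = -2.73
Leg 2 (359°, 8 km): east 8 sin 359° = -0.14, north 8 cos 359° = 8.00
Summing: 2.79 km east, 5.27 km north → (2.79, 5.27).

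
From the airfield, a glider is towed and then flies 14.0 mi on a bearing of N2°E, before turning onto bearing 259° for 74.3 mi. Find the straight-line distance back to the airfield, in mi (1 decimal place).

Leg 1 (N2°E, 14.0 mi): east 14.0 sin 2° = 0.49, north 14.0 cos 2° = 13.99
Leg 2 (259°, 74.3 mi): east 74.3 sin 259° = -72.93, north 74.3 cos 259° = -14.18
Net: -72.45 east, -0.19 north. Distance = √((-72.45)² + (-0.19)²) = 72.447 mi.

72.4 mi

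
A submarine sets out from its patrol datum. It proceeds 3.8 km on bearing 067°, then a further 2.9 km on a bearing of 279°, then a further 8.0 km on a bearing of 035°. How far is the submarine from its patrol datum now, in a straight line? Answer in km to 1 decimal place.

Leg 1 (067°, 3.8 km): east 3.8 sin 67° = 3.50, north 3.8 cos 67° = 1.48
Leg 2 (279°, 2.9 km): east 2.9 sin 279° = -2.86, north 2.9 cos 279° = 0.45
Leg 3 (035°, 8.0 km): east 8.0 sin 35° = 4.59, north 8.0 cos 35° = 6.55
Net: 5.22 east, 8.49 north. Distance = √((5.22)² + (8.49)²) = 9.969 km.

10.0 km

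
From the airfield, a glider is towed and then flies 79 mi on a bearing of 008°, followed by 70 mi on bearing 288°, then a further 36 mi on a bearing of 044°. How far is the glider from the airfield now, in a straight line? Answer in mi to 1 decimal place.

129.4 mi

Leg 1 (008°, 79 mi): east 79 sin 8° = 10.99, north 79 cos 8° = 78.23
Leg 2 (288°, 70 mi): east 70 sin 288° = -66.57, north 70 cos 288° = 21.63
Leg 3 (044°, 36 mi): east 36 sin 44° = 25.01, north 36 cos 44° = 25.90
Net: -30.57 east, 125.76 north. Distance = √((-30.57)² + (125.76)²) = 129.421 mi.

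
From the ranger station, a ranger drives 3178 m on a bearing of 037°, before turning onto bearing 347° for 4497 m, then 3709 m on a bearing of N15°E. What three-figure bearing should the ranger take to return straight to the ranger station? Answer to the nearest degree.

190°

Leg 1 (037°, 3178 m): east 3178 sin 37° = 1912.57, north 3178 cos 37° = 2538.06
Leg 2 (347°, 4497 m): east 4497 sin 347° = -1011.60, north 4497 cos 347° = 4381.74
Leg 3 (N15°E, 3709 m): east 3709 sin 15° = 959.96, north 3709 cos 15° = 3582.62
Net displacement: 1860.92 east, 10502.42 north. Direction back to start is (-1860.92, -10502.42): bearing = atan2(-1860.92, -10502.42) mod 360° = 190.05° ≈ 190°.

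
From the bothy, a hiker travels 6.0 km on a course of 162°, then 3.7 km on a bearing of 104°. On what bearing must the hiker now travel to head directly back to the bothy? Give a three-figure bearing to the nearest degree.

320°

Leg 1 (162°, 6.0 km): east 6.0 sin 162° = 1.85, north 6.0 cos 162° = -5.71
Leg 2 (104°, 3.7 km): east 3.7 sin 104° = 3.59, north 3.7 cos 104° = -0.90
Net displacement: 5.44 east, -6.60 north. Direction back to start is (-5.44, 6.60): bearing = atan2(-5.44, 6.60) mod 360° = 320.49° ≈ 320°.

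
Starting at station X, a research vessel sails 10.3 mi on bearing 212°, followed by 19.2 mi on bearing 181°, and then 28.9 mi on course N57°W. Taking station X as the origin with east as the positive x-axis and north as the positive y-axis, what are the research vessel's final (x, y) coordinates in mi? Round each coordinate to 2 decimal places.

(-30.03, -12.19)

Leg 1 (212°, 10.3 mi): east 10.3 sin 212° = -5.46, north 10.3 cos 212° = -8.73
Leg 2 (181°, 19.2 mi): east 19.2 sin 181° = -0.34, north 19.2 cos 181° = -19.20
Leg 3 (N57°W, 28.9 mi): east 28.9 sin 303° = -24.24, north 28.9 cos 303° = 15.74
Summing: -30.03 mi east, -12.19 mi north → (-30.03, -12.19).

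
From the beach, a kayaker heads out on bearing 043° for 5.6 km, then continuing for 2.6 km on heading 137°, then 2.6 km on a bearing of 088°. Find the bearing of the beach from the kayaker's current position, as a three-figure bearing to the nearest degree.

Leg 1 (043°, 5.6 km): east 5.6 sin 43° = 3.82, north 5.6 cos 43° = 4.10
Leg 2 (137°, 2.6 km): east 2.6 sin 137° = 1.77, north 2.6 cos 137° = -1.90
Leg 3 (088°, 2.6 km): east 2.6 sin 88° = 2.60, north 2.6 cos 88° = 0.09
Net displacement: 8.19 east, 2.28 north. Direction back to start is (-8.19, -2.28): bearing = atan2(-8.19, -2.28) mod 360° = 254.41° ≈ 254°.

254°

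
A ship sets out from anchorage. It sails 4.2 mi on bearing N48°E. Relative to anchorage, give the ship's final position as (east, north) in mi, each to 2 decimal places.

(3.12, 2.81)

Leg 1 (N48°E, 4.2 mi): east 4.2 sin 48° = 3.12, north 4.2 cos 48° = 2.81
Summing: 3.12 mi east, 2.81 mi north → (3.12, 2.81).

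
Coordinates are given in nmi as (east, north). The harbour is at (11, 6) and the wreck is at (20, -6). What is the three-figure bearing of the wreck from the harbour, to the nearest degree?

Δeast = 20 − 11 = 9.00; Δnorth = -6 − 6 = -12.00.
Bearing = atan2(Δeast, Δnorth) mod 360° = 143.13° ≈ 143°.

143°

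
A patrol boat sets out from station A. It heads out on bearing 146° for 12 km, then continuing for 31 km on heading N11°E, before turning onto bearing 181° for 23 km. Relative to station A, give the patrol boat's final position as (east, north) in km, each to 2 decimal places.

(12.22, -2.51)

Leg 1 (146°, 12 km): east 12 sin 146° = 6.71, north 12 cos 146° = -9.95
Leg 2 (N11°E, 31 km): east 31 sin 11° = 5.92, north 31 cos 11° = 30.43
Leg 3 (181°, 23 km): east 23 sin 181° = -0.40, north 23 cos 181° = -23.00
Summing: 12.22 km east, -2.51 km north → (12.22, -2.51).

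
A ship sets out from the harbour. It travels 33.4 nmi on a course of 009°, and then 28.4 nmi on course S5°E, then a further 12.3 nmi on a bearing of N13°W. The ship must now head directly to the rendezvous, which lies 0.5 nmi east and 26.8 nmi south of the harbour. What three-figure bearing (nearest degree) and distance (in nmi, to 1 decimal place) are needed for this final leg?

Leg 1 (009°, 33.4 nmi): east 33.4 sin 9° = 5.22, north 33.4 cos 9° = 32.99
Leg 2 (S5°E, 28.4 nmi): east 28.4 sin 175° = 2.48, north 28.4 cos 175° = -28.29
Leg 3 (N13°W, 12.3 nmi): east 12.3 sin 347° = -2.77, north 12.3 cos 347° = 11.98
Current position: (4.93, 16.68). Target: (0.5, -26.8). Remaining: Δeast = -4.43, Δnorth = -43.48.
Bearing = atan2(-4.43, -43.48) mod 360° = 185.82°; distance = √((-4.43)² + (-43.48)²) = 43.707 nmi.

186°, 43.7 nmi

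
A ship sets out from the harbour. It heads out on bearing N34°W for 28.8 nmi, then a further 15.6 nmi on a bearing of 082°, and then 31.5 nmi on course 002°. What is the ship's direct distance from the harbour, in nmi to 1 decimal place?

Leg 1 (N34°W, 28.8 nmi): east 28.8 sin 326° = -16.10, north 28.8 cos 326° = 23.88
Leg 2 (082°, 15.6 nmi): east 15.6 sin 82° = 15.45, north 15.6 cos 82° = 2.17
Leg 3 (002°, 31.5 nmi): east 31.5 sin 2° = 1.10, north 31.5 cos 2° = 31.48
Net: 0.44 east, 57.53 north. Distance = √((0.44)² + (57.53)²) = 57.530 nmi.

57.5 nmi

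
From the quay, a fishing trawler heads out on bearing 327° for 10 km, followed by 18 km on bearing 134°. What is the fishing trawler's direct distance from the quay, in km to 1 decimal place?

8.6 km

Leg 1 (327°, 10 km): east 10 sin 327° = -5.45, north 10 cos 327° = 8.39
Leg 2 (134°, 18 km): east 18 sin 134° = 12.95, north 18 cos 134° = -12.50
Net: 7.50 east, -4.12 north. Distance = √((7.50)² + (-4.12)²) = 8.557 km.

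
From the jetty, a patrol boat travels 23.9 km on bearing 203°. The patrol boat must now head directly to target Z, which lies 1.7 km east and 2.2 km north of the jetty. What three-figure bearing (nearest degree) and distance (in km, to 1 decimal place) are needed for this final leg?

025°, 26.6 km

Leg 1 (203°, 23.9 km): east 23.9 sin 203° = -9.34, north 23.9 cos 203° = -22.00
Current position: (-9.34, -22.00). Target: (1.7, 2.2). Remaining: Δeast = 11.04, Δnorth = 24.20.
Bearing = atan2(11.04, 24.20) mod 360° = 24.52°; distance = √((11.04)² + (24.20)²) = 26.599 km.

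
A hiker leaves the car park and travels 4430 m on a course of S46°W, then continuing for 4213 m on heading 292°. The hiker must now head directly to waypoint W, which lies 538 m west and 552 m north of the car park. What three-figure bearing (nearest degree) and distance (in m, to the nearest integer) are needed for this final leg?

073°, 6868 m

Leg 1 (S46°W, 4430 m): east 4430 sin 226° = -3186.68, north 4430 cos 226° = -3077.34
Leg 2 (292°, 4213 m): east 4213 sin 292° = -3906.23, north 4213 cos 292° = 1578.22
Current position: (-7092.90, -1499.12). Target: (-538, 552). Remaining: Δeast = 6554.90, Δnorth = 2051.12.
Bearing = atan2(6554.90, 2051.12) mod 360° = 72.62°; distance = √((6554.90)² + (2051.12)²) = 6868.320 m.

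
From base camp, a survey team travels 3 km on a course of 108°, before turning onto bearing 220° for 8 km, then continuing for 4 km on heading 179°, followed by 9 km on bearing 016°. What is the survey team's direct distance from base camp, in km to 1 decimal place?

Leg 1 (108°, 3 km): east 3 sin 108° = 2.85, north 3 cos 108° = -0.93
Leg 2 (220°, 8 km): east 8 sin 220° = -5.14, north 8 cos 220° = -6.13
Leg 3 (179°, 4 km): east 4 sin 179° = 0.07, north 4 cos 179° = -4.00
Leg 4 (016°, 9 km): east 9 sin 16° = 2.48, north 9 cos 16° = 8.65
Net: 0.26 east, -2.40 north. Distance = √((0.26)² + (-2.40)²) = 2.418 km.

2.4 km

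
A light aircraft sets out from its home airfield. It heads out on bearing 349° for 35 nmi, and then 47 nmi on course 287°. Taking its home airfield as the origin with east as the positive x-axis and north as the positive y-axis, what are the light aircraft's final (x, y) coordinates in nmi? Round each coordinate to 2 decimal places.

Leg 1 (349°, 35 nmi): east 35 sin 349° = -6.68, north 35 cos 349° = 34.36
Leg 2 (287°, 47 nmi): east 47 sin 287° = -44.95, north 47 cos 287° = 13.74
Summing: -51.62 nmi east, 48.10 nmi north → (-51.62, 48.10).

(-51.62, 48.10)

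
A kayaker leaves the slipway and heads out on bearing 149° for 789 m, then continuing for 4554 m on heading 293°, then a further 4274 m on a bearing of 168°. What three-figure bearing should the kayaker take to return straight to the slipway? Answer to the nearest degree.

Leg 1 (149°, 789 m): east 789 sin 149° = 406.37, north 789 cos 149° = -676.31
Leg 2 (293°, 4554 m): east 4554 sin 293° = -4191.98, north 4554 cos 293° = 1779.39
Leg 3 (168°, 4274 m): east 4274 sin 168° = 888.61, north 4274 cos 168° = -4180.60
Net displacement: -2897.00 east, -3077.52 north. Direction back to start is (2897.00, 3077.52): bearing = atan2(2897.00, 3077.52) mod 360° = 43.27° ≈ 043°.

043°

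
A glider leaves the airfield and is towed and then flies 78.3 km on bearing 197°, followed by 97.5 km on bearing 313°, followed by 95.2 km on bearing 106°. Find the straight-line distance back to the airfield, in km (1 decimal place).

34.7 km

Leg 1 (197°, 78.3 km): east 78.3 sin 197° = -22.89, north 78.3 cos 197° = -74.88
Leg 2 (313°, 97.5 km): east 97.5 sin 313° = -71.31, north 97.5 cos 313° = 66.49
Leg 3 (106°, 95.2 km): east 95.2 sin 106° = 91.51, north 95.2 cos 106° = -26.24
Net: -2.69 east, -34.62 north. Distance = √((-2.69)² + (-34.62)²) = 34.729 km.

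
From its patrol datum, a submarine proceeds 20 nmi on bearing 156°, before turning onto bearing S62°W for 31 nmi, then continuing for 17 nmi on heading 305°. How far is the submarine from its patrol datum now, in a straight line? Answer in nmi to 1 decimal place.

40.4 nmi

Leg 1 (156°, 20 nmi): east 20 sin 156° = 8.13, north 20 cos 156° = -18.27
Leg 2 (S62°W, 31 nmi): east 31 sin 242° = -27.37, north 31 cos 242° = -14.55
Leg 3 (305°, 17 nmi): east 17 sin 305° = -13.93, north 17 cos 305° = 9.75
Net: -33.16 east, -23.07 north. Distance = √((-33.16)² + (-23.07)²) = 40.400 nmi.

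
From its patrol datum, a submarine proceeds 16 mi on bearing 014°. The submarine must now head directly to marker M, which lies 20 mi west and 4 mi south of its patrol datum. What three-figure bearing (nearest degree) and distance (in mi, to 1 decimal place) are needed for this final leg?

231°, 30.8 mi

Leg 1 (014°, 16 mi): east 16 sin 14° = 3.87, north 16 cos 14° = 15.52
Current position: (3.87, 15.52). Target: (-20, -4). Remaining: Δeast = -23.87, Δnorth = -19.52.
Bearing = atan2(-23.87, -19.52) mod 360° = 230.72°; distance = √((-23.87)² + (-19.52)²) = 30.839 mi.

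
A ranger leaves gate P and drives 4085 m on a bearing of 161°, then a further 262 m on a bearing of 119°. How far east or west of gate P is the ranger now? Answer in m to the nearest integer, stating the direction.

Leg 1 (161°, 4085 m): east 4085 sin 161° = 1329.95, north 4085 cos 161° = -3862.44
Leg 2 (119°, 262 m): east 262 sin 119° = 229.15, north 262 cos 119° = -127.02
Net east component: 1559.10 m.

1559 m east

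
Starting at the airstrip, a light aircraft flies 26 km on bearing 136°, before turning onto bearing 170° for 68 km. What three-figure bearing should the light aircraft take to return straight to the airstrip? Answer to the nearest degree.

341°

Leg 1 (136°, 26 km): east 26 sin 136° = 18.06, north 26 cos 136° = -18.70
Leg 2 (170°, 68 km): east 68 sin 170° = 11.81, north 68 cos 170° = -66.97
Net displacement: 29.87 east, -85.67 north. Direction back to start is (-29.87, 85.67): bearing = atan2(-29.87, 85.67) mod 360° = 340.78° ≈ 341°.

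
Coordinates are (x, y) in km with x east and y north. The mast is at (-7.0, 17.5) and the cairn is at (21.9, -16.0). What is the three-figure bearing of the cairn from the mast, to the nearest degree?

Δeast = 21.9 − -7.0 = 28.90; Δnorth = -16.0 − 17.5 = -33.50.
Bearing = atan2(Δeast, Δnorth) mod 360° = 139.22° ≈ 139°.

139°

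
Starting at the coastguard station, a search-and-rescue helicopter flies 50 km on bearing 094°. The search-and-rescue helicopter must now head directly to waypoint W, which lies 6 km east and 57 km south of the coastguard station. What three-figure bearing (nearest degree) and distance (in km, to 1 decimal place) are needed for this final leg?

219°, 69.2 km

Leg 1 (094°, 50 km): east 50 sin 94° = 49.88, north 50 cos 94° = -3.49
Current position: (49.88, -3.49). Target: (6, -57). Remaining: Δeast = -43.88, Δnorth = -53.51.
Bearing = atan2(-43.88, -53.51) mod 360° = 219.35°; distance = √((-43.88)² + (-53.51)²) = 69.202 km.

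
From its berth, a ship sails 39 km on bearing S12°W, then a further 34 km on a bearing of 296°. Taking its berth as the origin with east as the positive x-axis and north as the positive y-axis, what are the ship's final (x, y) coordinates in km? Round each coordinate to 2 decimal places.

(-38.67, -23.24)

Leg 1 (S12°W, 39 km): east 39 sin 192° = -8.11, north 39 cos 192° = -38.15
Leg 2 (296°, 34 km): east 34 sin 296° = -30.56, north 34 cos 296° = 14.90
Summing: -38.67 km east, -23.24 km north → (-38.67, -23.24).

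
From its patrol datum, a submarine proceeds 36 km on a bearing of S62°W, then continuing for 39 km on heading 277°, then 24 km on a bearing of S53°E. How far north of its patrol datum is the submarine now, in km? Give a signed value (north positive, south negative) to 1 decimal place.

-26.6 km

Leg 1 (S62°W, 36 km): east 36 sin 242° = -31.79, north 36 cos 242° = -16.90
Leg 2 (277°, 39 km): east 39 sin 277° = -38.71, north 39 cos 277° = 4.75
Leg 3 (S53°E, 24 km): east 24 sin 127° = 19.17, north 24 cos 127° = -14.44
Net north component: -26.59 km.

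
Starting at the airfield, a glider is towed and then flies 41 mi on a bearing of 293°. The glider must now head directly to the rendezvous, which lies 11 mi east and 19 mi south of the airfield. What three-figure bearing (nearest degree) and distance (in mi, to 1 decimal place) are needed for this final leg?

Leg 1 (293°, 41 mi): east 41 sin 293° = -37.74, north 41 cos 293° = 16.02
Current position: (-37.74, 16.02). Target: (11, -19). Remaining: Δeast = 48.74, Δnorth = -35.02.
Bearing = atan2(48.74, -35.02) mod 360° = 125.70°; distance = √((48.74)² + (-35.02)²) = 60.017 mi.

126°, 60.0 mi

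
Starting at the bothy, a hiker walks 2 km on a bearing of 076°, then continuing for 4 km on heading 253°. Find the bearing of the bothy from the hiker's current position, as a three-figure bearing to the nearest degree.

070°

Leg 1 (076°, 2 km): east 2 sin 76° = 1.94, north 2 cos 76° = 0.48
Leg 2 (253°, 4 km): east 4 sin 253° = -3.83, north 4 cos 253° = -1.17
Net displacement: -1.88 east, -0.69 north. Direction back to start is (1.88, 0.69): bearing = atan2(1.88, 0.69) mod 360° = 70.01° ≈ 070°.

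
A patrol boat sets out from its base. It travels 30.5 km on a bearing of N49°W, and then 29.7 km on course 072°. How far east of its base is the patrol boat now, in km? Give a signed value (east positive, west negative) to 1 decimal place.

Leg 1 (N49°W, 30.5 km): east 30.5 sin 311° = -23.02, north 30.5 cos 311° = 20.01
Leg 2 (072°, 29.7 km): east 29.7 sin 72° = 28.25, north 29.7 cos 72° = 9.18
Net east component: 5.23 km.

5.2 km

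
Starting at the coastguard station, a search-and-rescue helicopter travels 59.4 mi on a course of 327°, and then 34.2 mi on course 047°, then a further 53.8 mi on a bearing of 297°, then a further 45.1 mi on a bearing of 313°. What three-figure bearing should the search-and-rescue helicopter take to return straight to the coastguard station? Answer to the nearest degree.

145°

Leg 1 (327°, 59.4 mi): east 59.4 sin 327° = -32.35, north 59.4 cos 327° = 49.82
Leg 2 (047°, 34.2 mi): east 34.2 sin 47° = 25.01, north 34.2 cos 47° = 23.32
Leg 3 (297°, 53.8 mi): east 53.8 sin 297° = -47.94, north 53.8 cos 297° = 24.42
Leg 4 (313°, 45.1 mi): east 45.1 sin 313° = -32.98, north 45.1 cos 313° = 30.76
Net displacement: -88.26 east, 128.32 north. Direction back to start is (88.26, -128.32): bearing = atan2(88.26, -128.32) mod 360° = 145.48° ≈ 145°.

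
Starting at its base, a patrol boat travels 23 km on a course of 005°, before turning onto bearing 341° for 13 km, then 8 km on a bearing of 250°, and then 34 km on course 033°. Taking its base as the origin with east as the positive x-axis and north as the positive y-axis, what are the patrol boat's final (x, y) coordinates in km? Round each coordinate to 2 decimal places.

Leg 1 (005°, 23 km): east 23 sin 5° = 2.00, north 23 cos 5° = 22.91
Leg 2 (341°, 13 km): east 13 sin 341° = -4.23, north 13 cos 341° = 12.29
Leg 3 (250°, 8 km): east 8 sin 250° = -7.52, north 8 cos 250° = -2.74
Leg 4 (033°, 34 km): east 34 sin 33° = 18.52, north 34 cos 33° = 28.51
Summing: 8.77 km east, 60.98 km north → (8.77, 60.98).

(8.77, 60.98)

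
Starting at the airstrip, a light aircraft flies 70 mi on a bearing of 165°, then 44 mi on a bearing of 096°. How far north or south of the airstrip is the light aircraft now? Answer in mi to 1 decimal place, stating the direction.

Leg 1 (165°, 70 mi): east 70 sin 165° = 18.12, north 70 cos 165° = -67.61
Leg 2 (096°, 44 mi): east 44 sin 96° = 43.76, north 44 cos 96° = -4.60
Net north component: -72.21 mi.

72.2 mi south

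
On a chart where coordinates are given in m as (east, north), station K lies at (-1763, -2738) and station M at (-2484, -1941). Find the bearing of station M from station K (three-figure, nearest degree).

318°

Δeast = -2484 − -1763 = -721.00; Δnorth = -1941 − -2738 = 797.00.
Bearing = atan2(Δeast, Δnorth) mod 360° = 317.87° ≈ 318°.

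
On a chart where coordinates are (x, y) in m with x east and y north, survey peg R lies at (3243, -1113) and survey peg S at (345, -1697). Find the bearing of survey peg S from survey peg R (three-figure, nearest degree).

Δeast = 345 − 3243 = -2898.00; Δnorth = -1697 − -1113 = -584.00.
Bearing = atan2(Δeast, Δnorth) mod 360° = 258.61° ≈ 259°.

259°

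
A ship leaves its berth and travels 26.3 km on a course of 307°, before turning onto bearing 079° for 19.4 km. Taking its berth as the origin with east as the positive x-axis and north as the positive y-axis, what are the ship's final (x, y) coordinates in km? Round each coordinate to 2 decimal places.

Leg 1 (307°, 26.3 km): east 26.3 sin 307° = -21.00, north 26.3 cos 307° = 15.83
Leg 2 (079°, 19.4 km): east 19.4 sin 79° = 19.04, north 19.4 cos 79° = 3.70
Summing: -1.96 km east, 19.53 km north → (-1.96, 19.53).

(-1.96, 19.53)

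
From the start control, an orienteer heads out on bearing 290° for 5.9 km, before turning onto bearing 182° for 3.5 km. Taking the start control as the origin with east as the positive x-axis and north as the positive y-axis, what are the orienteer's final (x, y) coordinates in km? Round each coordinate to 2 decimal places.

(-5.67, -1.48)

Leg 1 (290°, 5.9 km): east 5.9 sin 290° = -5.54, north 5.9 cos 290° = 2.02
Leg 2 (182°, 3.5 km): east 3.5 sin 182° = -0.12, north 3.5 cos 182° = -3.50
Summing: -5.67 km east, -1.48 km north → (-5.67, -1.48).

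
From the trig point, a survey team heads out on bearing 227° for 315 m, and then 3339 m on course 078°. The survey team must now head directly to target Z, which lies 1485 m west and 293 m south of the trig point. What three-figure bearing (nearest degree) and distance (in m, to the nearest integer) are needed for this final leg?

260°, 4586 m

Leg 1 (227°, 315 m): east 315 sin 227° = -230.38, north 315 cos 227° = -214.83
Leg 2 (078°, 3339 m): east 3339 sin 78° = 3266.03, north 3339 cos 78° = 694.22
Current position: (3035.66, 479.39). Target: (-1485, -293). Remaining: Δeast = -4520.66, Δnorth = -772.39.
Bearing = atan2(-4520.66, -772.39) mod 360° = 260.30°; distance = √((-4520.66)² + (-772.39)²) = 4586.168 m.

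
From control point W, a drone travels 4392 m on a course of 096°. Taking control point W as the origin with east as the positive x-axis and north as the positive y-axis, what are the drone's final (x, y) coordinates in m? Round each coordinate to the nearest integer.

(4368, -459)

Leg 1 (096°, 4392 m): east 4392 sin 96° = 4367.94, north 4392 cos 96° = -459.09
Summing: 4367.94 m east, -459.09 m north → (4368, -459).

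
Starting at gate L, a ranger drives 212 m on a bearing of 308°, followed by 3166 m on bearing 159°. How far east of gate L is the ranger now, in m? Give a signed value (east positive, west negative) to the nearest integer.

968 m

Leg 1 (308°, 212 m): east 212 sin 308° = -167.06, north 212 cos 308° = 130.52
Leg 2 (159°, 3166 m): east 3166 sin 159° = 1134.59, north 3166 cos 159° = -2955.72
Net east component: 967.53 m.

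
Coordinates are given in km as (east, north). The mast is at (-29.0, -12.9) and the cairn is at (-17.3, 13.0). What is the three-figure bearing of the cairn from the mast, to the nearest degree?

024°

Δeast = -17.3 − -29.0 = 11.70; Δnorth = 13.0 − -12.9 = 25.90.
Bearing = atan2(Δeast, Δnorth) mod 360° = 24.31° ≈ 024°.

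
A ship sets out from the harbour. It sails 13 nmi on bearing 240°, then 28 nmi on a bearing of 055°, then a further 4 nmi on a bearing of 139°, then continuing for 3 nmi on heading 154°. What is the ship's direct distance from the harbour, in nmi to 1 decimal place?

Leg 1 (240°, 13 nmi): east 13 sin 240° = -11.26, north 13 cos 240° = -6.50
Leg 2 (055°, 28 nmi): east 28 sin 55° = 22.94, north 28 cos 55° = 16.06
Leg 3 (139°, 4 nmi): east 4 sin 139° = 2.62, north 4 cos 139° = -3.02
Leg 4 (154°, 3 nmi): east 3 sin 154° = 1.32, north 3 cos 154° = -2.70
Net: 15.62 east, 3.84 north. Distance = √((15.62)² + (3.84)²) = 16.084 nmi.

16.1 nmi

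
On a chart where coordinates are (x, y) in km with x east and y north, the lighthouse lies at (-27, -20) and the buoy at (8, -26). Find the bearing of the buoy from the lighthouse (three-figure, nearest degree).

Δeast = 8 − -27 = 35.00; Δnorth = -26 − -20 = -6.00.
Bearing = atan2(Δeast, Δnorth) mod 360° = 99.73° ≈ 100°.

100°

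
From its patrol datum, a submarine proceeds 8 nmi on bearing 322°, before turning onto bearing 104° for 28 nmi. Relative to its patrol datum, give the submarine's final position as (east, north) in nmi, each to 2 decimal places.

(22.24, -0.47)

Leg 1 (322°, 8 nmi): east 8 sin 322° = -4.93, north 8 cos 322° = 6.30
Leg 2 (104°, 28 nmi): east 28 sin 104° = 27.17, north 28 cos 104° = -6.77
Summing: 22.24 nmi east, -0.47 nmi north → (22.24, -0.47).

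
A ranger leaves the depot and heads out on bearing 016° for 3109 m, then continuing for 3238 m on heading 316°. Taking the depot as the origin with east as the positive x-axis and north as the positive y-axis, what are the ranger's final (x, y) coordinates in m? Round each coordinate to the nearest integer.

Leg 1 (016°, 3109 m): east 3109 sin 16° = 856.96, north 3109 cos 16° = 2988.56
Leg 2 (316°, 3238 m): east 3238 sin 316° = -2249.30, north 3238 cos 316° = 2329.22
Summing: -1392.35 m east, 5317.78 m north → (-1392, 5318).

(-1392, 5318)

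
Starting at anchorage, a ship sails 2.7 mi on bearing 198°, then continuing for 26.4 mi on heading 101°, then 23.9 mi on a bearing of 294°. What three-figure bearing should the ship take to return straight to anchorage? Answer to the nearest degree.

237°

Leg 1 (198°, 2.7 mi): east 2.7 sin 198° = -0.83, north 2.7 cos 198° = -2.57
Leg 2 (101°, 26.4 mi): east 26.4 sin 101° = 25.91, north 26.4 cos 101° = -5.04
Leg 3 (294°, 23.9 mi): east 23.9 sin 294° = -21.83, north 23.9 cos 294° = 9.72
Net displacement: 3.25 east, 2.12 north. Direction back to start is (-3.25, -2.12): bearing = atan2(-3.25, -2.12) mod 360° = 236.91° ≈ 237°.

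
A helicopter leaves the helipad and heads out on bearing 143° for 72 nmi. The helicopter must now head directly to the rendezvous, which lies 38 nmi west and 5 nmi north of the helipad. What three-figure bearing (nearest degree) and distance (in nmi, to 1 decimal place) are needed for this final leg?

Leg 1 (143°, 72 nmi): east 72 sin 143° = 43.33, north 72 cos 143° = -57.50
Current position: (43.33, -57.50). Target: (-38, 5). Remaining: Δeast = -81.33, Δnorth = 62.50.
Bearing = atan2(-81.33, 62.50) mod 360° = 307.54°; distance = √((-81.33)² + (62.50)²) = 102.573 nmi.

308°, 102.6 nmi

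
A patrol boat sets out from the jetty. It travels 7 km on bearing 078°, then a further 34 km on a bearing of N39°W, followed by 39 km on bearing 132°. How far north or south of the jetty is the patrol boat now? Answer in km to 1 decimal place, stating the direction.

Leg 1 (078°, 7 km): east 7 sin 78° = 6.85, north 7 cos 78° = 1.46
Leg 2 (N39°W, 34 km): east 34 sin 321° = -21.40, north 34 cos 321° = 26.42
Leg 3 (132°, 39 km): east 39 sin 132° = 28.98, north 39 cos 132° = -26.10
Net north component: 1.78 km.

1.8 km north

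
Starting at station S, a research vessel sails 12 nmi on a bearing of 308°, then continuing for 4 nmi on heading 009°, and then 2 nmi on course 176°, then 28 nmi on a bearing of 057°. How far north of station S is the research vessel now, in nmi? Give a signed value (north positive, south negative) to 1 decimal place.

Leg 1 (308°, 12 nmi): east 12 sin 308° = -9.46, north 12 cos 308° = 7.39
Leg 2 (009°, 4 nmi): east 4 sin 9° = 0.63, north 4 cos 9° = 3.95
Leg 3 (176°, 2 nmi): east 2 sin 176° = 0.14, north 2 cos 176° = -2.00
Leg 4 (057°, 28 nmi): east 28 sin 57° = 23.48, north 28 cos 57° = 15.25
Net north component: 24.59 nmi.

24.6 nmi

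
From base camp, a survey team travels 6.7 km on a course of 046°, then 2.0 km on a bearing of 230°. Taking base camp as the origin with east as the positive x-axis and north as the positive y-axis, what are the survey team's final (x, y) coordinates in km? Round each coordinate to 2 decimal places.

Leg 1 (046°, 6.7 km): east 6.7 sin 46° = 4.82, north 6.7 cos 46° = 4.65
Leg 2 (230°, 2.0 km): east 2.0 sin 230° = -1.53, north 2.0 cos 230° = -1.29
Summing: 3.29 km east, 3.37 km north → (3.29, 3.37).

(3.29, 3.37)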